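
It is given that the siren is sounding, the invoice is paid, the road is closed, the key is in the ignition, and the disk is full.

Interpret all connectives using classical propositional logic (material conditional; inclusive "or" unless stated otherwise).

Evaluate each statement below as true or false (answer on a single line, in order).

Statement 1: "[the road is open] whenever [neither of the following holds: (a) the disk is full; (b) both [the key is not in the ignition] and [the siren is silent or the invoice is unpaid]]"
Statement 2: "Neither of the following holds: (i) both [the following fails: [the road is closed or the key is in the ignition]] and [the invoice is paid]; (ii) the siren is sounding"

Statement 1 T, Statement 2 F

Let D = "the disk is full" (T), Q = "the key is in the ignition" (T), L = "the siren is sounding" (T), R = "the invoice is paid" (T), G = "the road is closed" (T).

Statement 1: Formalization: (D nor (~Q & (~L | ~R))) -> ~G

~Q = ~T = F
~L = ~T = F
~R = ~T = F
~L | ~R = F | F = F
~Q & (~L | ~R) = F & F = F
D nor (~Q & (~L | ~R)) = T nor F = F
~G = ~T = F
(D nor (~Q & (~L | ~R))) -> ~G = F -> F = T
Hence Statement 1 is true.

Statement 2: In symbols: (~(G | Q) & R) nor L

G | Q = T | T = T
~(G | Q) = ~T = F
~(G | Q) & R = F & T = F
(~(G | Q) & R) nor L = F nor T = F
Thus Statement 2 is false.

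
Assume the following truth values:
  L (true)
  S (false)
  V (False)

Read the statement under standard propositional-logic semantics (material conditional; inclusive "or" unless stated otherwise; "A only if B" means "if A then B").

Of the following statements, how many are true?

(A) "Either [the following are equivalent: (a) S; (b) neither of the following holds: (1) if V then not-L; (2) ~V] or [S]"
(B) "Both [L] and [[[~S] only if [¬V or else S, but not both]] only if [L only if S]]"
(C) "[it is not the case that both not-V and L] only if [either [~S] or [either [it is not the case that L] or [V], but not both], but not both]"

(A): Parsed as (S iff ((V -> not L) nor not V)) or S

not L = not True = False
V -> not L = False -> False = True
not V = not False = True
(V -> not L) nor not V = True nor True = False
S iff ((V -> not L) nor not V) = False iff False = True
(S iff ((V -> not L) nor not V)) or S = True or False = True
Thus (A) is true.

(B): Formalization: L and ((not S -> (not V xor S)) -> (L -> S))

not S = not False = True
not V = not False = True
not V xor S = True xor False = True
not S -> (not V xor S) = True -> True = True
L -> S = True -> False = False
(not S -> (not V xor S)) -> (L -> S) = True -> False = False
L and ((not S -> (not V xor S)) -> (L -> S)) = True and False = False
Hence (B) is false.

(C): This is (not V nand L) -> (not S xor (not L xor V)).

not V = not False = True
not V nand L = True nand True = False
not S = not False = True
not L = not True = False
not L xor V = False xor False = False
not S xor (not L xor V) = True xor False = True
(not V nand L) -> (not S xor (not L xor V)) = False -> True = True
Thus (C) is true.

Count: 2.

2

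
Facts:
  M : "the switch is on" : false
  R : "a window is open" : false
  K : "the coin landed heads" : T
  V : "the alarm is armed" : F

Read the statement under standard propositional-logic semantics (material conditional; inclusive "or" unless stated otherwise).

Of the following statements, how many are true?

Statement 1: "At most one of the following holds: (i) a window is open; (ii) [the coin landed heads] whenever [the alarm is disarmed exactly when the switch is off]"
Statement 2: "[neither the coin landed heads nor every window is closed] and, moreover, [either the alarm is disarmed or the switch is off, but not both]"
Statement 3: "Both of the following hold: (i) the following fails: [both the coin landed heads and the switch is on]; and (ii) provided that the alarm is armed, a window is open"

Statement 1: Parsed as R nand ((~V <-> ~M) -> K)

~V = ~F = T
~M = ~F = T
~V <-> ~M = T <-> T = T
(~V <-> ~M) -> K = T -> T = T
R nand ((~V <-> ~M) -> K) = F nand T = T
Hence Statement 1 is true.

Statement 2: Parsed as (K nor ~R) & (~V xor ~M)

~R = ~F = T
K nor ~R = T nor T = F
~V = ~F = T
~M = ~F = T
~V xor ~M = T xor T = F
(K nor ~R) & (~V xor ~M) = F & F = F
Thus Statement 2 is false.

Statement 3: This is ~(K & M) & (V -> R).

K & M = T & F = F
~(K & M) = ~F = T
V -> R = F -> F = T
~(K & M) & (V -> R) = T & T = T
Hence Statement 3 is true.

True statements: 2 (Statement 1, Statement 3).

2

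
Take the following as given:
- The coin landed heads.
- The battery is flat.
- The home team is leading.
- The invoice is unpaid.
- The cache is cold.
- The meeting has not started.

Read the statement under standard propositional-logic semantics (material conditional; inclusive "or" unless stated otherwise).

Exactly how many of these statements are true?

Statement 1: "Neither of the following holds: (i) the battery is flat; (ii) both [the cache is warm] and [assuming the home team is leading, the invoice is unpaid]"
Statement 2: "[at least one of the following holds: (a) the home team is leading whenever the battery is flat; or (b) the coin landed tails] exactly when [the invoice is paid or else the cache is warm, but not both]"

0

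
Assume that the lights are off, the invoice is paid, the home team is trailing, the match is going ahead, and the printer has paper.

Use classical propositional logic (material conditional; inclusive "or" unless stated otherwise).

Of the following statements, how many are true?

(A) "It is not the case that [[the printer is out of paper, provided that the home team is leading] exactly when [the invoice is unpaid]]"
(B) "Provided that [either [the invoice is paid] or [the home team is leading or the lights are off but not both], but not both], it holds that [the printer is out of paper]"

Let R = "the home team is leading" (F), U = "the printer has paper" (T), Q = "the invoice is paid" (T), P = "the lights are on" (F).

(A): Formalization: ~((R -> ~U) <-> ~Q)

~U = ~T = F
R -> ~U = F -> F = T
~Q = ~T = F
(R -> ~U) <-> ~Q = T <-> F = F
~((R -> ~U) <-> ~Q) = ~F = T
So (A) is true.

(B): This is (Q xor (R xor ~P)) -> ~U.

~P = ~F = T
R xor ~P = F xor T = T
Q xor (R xor ~P) = T xor T = F
~U = ~T = F
(Q xor (R xor ~P)) -> ~U = F -> F = T
Thus (B) is true.

2 of the 2 statements are true ((A), (B)).

2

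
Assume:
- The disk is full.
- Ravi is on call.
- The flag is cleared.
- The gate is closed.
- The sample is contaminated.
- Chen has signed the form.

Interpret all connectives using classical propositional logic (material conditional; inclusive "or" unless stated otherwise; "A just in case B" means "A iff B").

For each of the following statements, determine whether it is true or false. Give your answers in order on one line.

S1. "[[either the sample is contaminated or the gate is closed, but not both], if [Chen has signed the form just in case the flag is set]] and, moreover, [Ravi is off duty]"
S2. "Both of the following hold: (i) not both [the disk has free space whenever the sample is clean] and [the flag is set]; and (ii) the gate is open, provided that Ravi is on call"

S1 F, S2 F

Let V = "Chen has signed the form" (True), R = "the flag is set" (False), U = "the sample is contaminated" (True), S = "the gate is open" (False), Q = "Ravi is on call" (True), P = "the disk is full" (True).

S1: In symbols: ((V iff R) -> (U xor not S)) and not Q

V iff R = True iff False = False
not S = not False = True
U xor not S = True xor True = False
(V iff R) -> (U xor not S) = False -> False = True
not Q = not True = False
((V iff R) -> (U xor not S)) and not Q = True and False = False
Thus S1 is false.

S2: This is ((not U -> not P) nand R) and (Q -> S).

not U = not True = False
not P = not True = False
not U -> not P = False -> False = True
(not U -> not P) nand R = True nand False = True
Q -> S = True -> False = False
((not U -> not P) nand R) and (Q -> S) = True and False = False
So S2 is false.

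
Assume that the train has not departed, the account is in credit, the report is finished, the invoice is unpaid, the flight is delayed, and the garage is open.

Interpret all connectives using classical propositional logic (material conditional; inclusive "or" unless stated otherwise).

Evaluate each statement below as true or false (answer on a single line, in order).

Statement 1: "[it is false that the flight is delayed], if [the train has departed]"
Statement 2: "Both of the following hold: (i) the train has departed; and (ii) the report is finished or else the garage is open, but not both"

Statement 1 true, Statement 2 false

Let P = "the train has departed" (F), U = "the flight is delayed" (T), R = "the report is finished" (T), V = "the garage is closed" (F).

Statement 1: This is P → ¬U.

¬U = ¬T = F
P → ¬U = F → F = T
Thus Statement 1 is true.

Statement 2: In symbols: P ∧ (R ⊕ ¬V)

¬V = ¬F = T
R ⊕ ¬V = T ⊕ T = F
P ∧ (R ⊕ ¬V) = F ∧ F = F
Hence Statement 2 is false.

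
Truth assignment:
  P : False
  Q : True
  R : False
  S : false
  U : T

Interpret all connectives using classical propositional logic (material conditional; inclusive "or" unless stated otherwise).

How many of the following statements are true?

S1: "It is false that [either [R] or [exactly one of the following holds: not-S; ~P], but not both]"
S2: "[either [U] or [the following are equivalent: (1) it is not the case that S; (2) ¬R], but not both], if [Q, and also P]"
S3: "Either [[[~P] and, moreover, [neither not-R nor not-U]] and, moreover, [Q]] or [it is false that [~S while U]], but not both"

2

S1: Parsed as ~(R xor (~S xor ~P))

~S = ~F = T
~P = ~F = T
~S xor ~P = T xor T = F
R xor (~S xor ~P) = F xor F = F
~(R xor (~S xor ~P)) = ~F = T
Thus S1 is true.

S2: This is (Q & P) -> (U xor (~S <-> ~R)).

Q & P = T & F = F
~S = ~F = T
~R = ~F = T
~S <-> ~R = T <-> T = T
U xor (~S <-> ~R) = T xor T = F
(Q & P) -> (U xor (~S <-> ~R)) = F -> F = T
Thus S2 is true.

S3: Formalization: ((~P & (~R nor ~U)) & Q) xor ~(~S & U)

~P = ~F = T
~R = ~F = T
~U = ~T = F
~R nor ~U = T nor F = F
~P & (~R nor ~U) = T & F = F
(~P & (~R nor ~U)) & Q = F & T = F
~S = ~F = T
~S & U = T & T = T
~(~S & U) = ~T = F
((~P & (~R nor ~U)) & Q) xor ~(~S & U) = F xor F = F
Hence S3 is false.

Count: 2.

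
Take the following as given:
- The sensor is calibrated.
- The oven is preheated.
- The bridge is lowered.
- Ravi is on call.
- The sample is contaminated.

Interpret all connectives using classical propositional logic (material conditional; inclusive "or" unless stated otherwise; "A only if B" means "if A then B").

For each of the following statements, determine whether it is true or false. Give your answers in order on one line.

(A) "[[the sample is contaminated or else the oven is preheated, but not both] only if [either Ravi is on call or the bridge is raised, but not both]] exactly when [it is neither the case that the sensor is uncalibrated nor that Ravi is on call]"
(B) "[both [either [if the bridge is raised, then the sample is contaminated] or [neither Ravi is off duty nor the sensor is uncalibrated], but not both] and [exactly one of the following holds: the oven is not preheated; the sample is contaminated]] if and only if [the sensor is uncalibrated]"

(A) false, (B) true

Let U = "the sample is contaminated" (True), Q = "the oven is preheated" (True), S = "Ravi is on call" (True), R = "the bridge is raised" (False), P = "the sensor is calibrated" (True).

(A): This is ((U xor Q) -> (S xor R)) iff (not P nor S).

U xor Q = True xor True = False
S xor R = True xor False = True
(U xor Q) -> (S xor R) = False -> True = True
not P = not True = False
not P nor S = False nor True = False
((U xor Q) -> (S xor R)) iff (not P nor S) = True iff False = False
So (A) is false.

(B): Parsed as (((R -> U) xor (not S nor not P)) and (not Q xor U)) iff not P

R -> U = False -> True = True
not S = not True = False
not P = not True = False
not S nor not P = False nor False = True
(R -> U) xor (not S nor not P) = True xor True = False
not Q = not True = False
not Q xor U = False xor True = True
((R -> U) xor (not S nor not P)) and (not Q xor U) = False and True = False
not P = not True = False
(((R -> U) xor (not S nor not P)) and (not Q xor U)) iff not P = False iff False = True
Thus (B) is true.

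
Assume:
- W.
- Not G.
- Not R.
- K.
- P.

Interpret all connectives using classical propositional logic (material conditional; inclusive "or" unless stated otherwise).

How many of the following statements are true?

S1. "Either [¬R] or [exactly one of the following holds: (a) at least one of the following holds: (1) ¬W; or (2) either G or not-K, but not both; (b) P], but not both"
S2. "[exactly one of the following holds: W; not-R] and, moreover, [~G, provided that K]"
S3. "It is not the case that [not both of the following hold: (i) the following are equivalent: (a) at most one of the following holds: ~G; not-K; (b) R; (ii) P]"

S1: Parsed as not R xor ((not W or (G xor not K)) xor P)

not R = not False = True
not W = not True = False
not K = not True = False
G xor not K = False xor False = False
not W or (G xor not K) = False or False = False
(not W or (G xor not K)) xor P = False xor True = True
not R xor ((not W or (G xor not K)) xor P) = True xor True = False
Hence S1 is false.

S2: Parsed as (W xor not R) and (K -> not G)

not R = not False = True
W xor not R = True xor True = False
not G = not False = True
K -> not G = True -> True = True
(W xor not R) and (K -> not G) = False and True = False
Thus S2 is false.

S3: This is not (((not G nand not K) iff R) nand P).

not G = not False = True
not K = not True = False
not G nand not K = True nand False = True
(not G nand not K) iff R = True iff False = False
((not G nand not K) iff R) nand P = False nand True = True
not (((not G nand not K) iff R) nand P) = not True = False
So S3 is false.

Count: 0.

0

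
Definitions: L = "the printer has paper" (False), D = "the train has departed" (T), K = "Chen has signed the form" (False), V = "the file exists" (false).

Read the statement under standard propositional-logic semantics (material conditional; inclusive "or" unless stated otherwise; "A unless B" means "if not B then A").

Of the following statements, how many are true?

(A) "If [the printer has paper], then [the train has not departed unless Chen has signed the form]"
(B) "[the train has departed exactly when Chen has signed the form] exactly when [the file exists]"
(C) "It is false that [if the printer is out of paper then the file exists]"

(A): In symbols: L -> (~D | K)

~D = ~T = F
~D | K = F | F = F
L -> (~D | K) = F -> F = T
Thus (A) is true.

(B): This is (D <-> K) <-> V.

D <-> K = T <-> F = F
(D <-> K) <-> V = F <-> F = T
Hence (B) is true.

(C): This is ~(~L -> V).

~L = ~F = T
~L -> V = T -> F = F
~(~L -> V) = ~F = T
So (C) is true.

True statements: 3 ((A), (B), (C)).

3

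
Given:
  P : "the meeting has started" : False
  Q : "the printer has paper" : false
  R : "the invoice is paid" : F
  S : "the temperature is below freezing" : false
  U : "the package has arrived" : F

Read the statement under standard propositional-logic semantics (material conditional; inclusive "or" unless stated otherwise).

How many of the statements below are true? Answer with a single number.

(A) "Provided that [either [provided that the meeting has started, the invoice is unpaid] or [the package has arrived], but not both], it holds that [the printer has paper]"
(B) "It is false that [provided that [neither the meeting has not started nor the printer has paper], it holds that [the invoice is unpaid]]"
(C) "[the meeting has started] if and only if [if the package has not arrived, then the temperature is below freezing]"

(A): Formalization: ((P -> not R) xor U) -> Q

not R = not False = True
P -> not R = False -> True = True
(P -> not R) xor U = True xor False = True
((P -> not R) xor U) -> Q = True -> False = False
Thus (A) is false.

(B): Parsed as not ((not P nor Q) -> not R)

not P = not False = True
not P nor Q = True nor False = False
not R = not False = True
(not P nor Q) -> not R = False -> True = True
not ((not P nor Q) -> not R) = not True = False
So (B) is false.

(C): This is P iff (not U -> S).

not U = not False = True
not U -> S = True -> False = False
P iff (not U -> S) = False iff False = True
Hence (C) is true.

True statements: 1 ((C)).

1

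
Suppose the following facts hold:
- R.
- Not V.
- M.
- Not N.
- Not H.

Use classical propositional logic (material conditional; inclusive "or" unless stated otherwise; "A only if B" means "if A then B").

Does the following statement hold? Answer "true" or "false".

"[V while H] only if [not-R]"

The statement is true.

In symbols: (V and H) -> not R

V and H = False and False = False
not R = not True = False
(V and H) -> not R = False -> False = True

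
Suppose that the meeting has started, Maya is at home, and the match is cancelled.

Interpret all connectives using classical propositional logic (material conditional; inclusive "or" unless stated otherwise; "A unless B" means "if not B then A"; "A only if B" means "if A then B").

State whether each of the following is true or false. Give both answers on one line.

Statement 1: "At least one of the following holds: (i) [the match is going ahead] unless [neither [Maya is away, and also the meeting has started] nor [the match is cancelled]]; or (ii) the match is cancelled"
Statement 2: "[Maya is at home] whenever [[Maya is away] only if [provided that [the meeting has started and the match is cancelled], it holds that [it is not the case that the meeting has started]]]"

Statement 1 True; Statement 2 True

Let W = "the match is cancelled" (T), U = "Maya is at home" (T), L = "the meeting has started" (T).

Statement 1: In symbols: (~W | ((~U & L) nor W)) | W

~W = ~T = F
~U = ~T = F
~U & L = F & T = F
(~U & L) nor W = F nor T = F
~W | ((~U & L) nor W) = F | F = F
(~W | ((~U & L) nor W)) | W = F | T = T
Thus Statement 1 is true.

Statement 2: Parsed as (~U -> ((L & W) -> ~L)) -> U

~U = ~T = F
L & W = T & T = T
~L = ~T = F
(L & W) -> ~L = T -> F = F
~U -> ((L & W) -> ~L) = F -> F = T
(~U -> ((L & W) -> ~L)) -> U = T -> T = T
Thus Statement 2 is true.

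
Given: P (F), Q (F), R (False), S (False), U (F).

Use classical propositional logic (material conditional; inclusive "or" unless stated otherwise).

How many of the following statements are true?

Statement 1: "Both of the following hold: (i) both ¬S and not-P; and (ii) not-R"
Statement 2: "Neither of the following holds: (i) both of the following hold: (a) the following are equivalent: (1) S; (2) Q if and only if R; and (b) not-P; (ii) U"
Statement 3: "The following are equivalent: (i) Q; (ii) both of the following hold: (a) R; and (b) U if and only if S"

Statement 1: Parsed as (¬S ∧ ¬P) ∧ ¬R

¬S = ¬F = T
¬P = ¬F = T
¬S ∧ ¬P = T ∧ T = T
¬R = ¬F = T
(¬S ∧ ¬P) ∧ ¬R = T ∧ T = T
Thus Statement 1 is true.

Statement 2: Formalization: ((S ↔ (Q ↔ R)) ∧ ¬P) ↓ U

Q ↔ R = F ↔ F = T
S ↔ (Q ↔ R) = F ↔ T = F
¬P = ¬F = T
(S ↔ (Q ↔ R)) ∧ ¬P = F ∧ T = F
((S ↔ (Q ↔ R)) ∧ ¬P) ↓ U = F ↓ F = T
Thus Statement 2 is true.

Statement 3: Parsed as Q ↔ (R ∧ (U ↔ S))

U ↔ S = F ↔ F = T
R ∧ (U ↔ S) = F ∧ T = F
Q ↔ (R ∧ (U ↔ S)) = F ↔ F = T
Thus Statement 3 is true.

3 of the 3 statements are true.

3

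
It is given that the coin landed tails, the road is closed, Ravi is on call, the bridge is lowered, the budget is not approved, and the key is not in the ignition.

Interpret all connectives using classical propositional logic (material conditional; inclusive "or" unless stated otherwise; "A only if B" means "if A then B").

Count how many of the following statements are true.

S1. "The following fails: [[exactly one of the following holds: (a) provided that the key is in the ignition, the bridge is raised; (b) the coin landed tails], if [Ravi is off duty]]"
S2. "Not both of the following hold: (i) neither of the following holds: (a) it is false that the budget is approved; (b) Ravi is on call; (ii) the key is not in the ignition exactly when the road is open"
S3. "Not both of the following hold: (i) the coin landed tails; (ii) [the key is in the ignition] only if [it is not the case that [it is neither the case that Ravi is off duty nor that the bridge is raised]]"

Let R = "Ravi is on call" (True), V = "the key is in the ignition" (False), S = "the bridge is raised" (False), P = "the coin landed heads" (False), U = "the budget is approved" (False), Q = "the road is closed" (True).

S1: This is not (not R -> ((V -> S) xor not P)).

not R = not True = False
V -> S = False -> False = True
not P = not False = True
(V -> S) xor not P = True xor True = False
not R -> ((V -> S) xor not P) = False -> False = True
not (not R -> ((V -> S) xor not P)) = not True = False
Hence S1 is false.

S2: In symbols: (not U nor R) nand (not V iff not Q)

not U = not False = True
not U nor R = True nor True = False
not V = not False = True
not Q = not True = False
not V iff not Q = True iff False = False
(not U nor R) nand (not V iff not Q) = False nand False = True
Hence S2 is true.

S3: In symbols: not P nand (V -> not (not R nor S))

not P = not False = True
not R = not True = False
not R nor S = False nor False = True
not (not R nor S) = not True = False
V -> not (not R nor S) = False -> False = True
not P nand (V -> not (not R nor S)) = True nand True = False
Hence S3 is false.

1 of the 3 statements is true (S2).

1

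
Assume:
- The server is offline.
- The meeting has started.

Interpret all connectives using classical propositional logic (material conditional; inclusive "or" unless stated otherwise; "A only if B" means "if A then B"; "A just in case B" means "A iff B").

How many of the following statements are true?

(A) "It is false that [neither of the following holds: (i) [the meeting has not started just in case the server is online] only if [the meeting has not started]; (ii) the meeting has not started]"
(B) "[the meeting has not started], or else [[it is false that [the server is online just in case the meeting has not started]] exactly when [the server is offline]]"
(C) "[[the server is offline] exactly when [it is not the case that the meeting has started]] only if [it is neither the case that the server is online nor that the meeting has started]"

1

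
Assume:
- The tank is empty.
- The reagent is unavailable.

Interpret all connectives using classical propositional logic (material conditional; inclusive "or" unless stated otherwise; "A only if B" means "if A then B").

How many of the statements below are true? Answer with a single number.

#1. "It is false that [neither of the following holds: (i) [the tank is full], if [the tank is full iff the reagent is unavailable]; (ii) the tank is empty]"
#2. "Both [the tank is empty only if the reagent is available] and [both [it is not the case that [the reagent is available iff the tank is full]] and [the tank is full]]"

1

Let P = "the tank is full" (False), Q = "the reagent is available" (False).

#1: In symbols: not (((P iff not Q) -> P) nor not P)

not Q = not False = True
P iff not Q = False iff True = False
(P iff not Q) -> P = False -> False = True
not P = not False = True
((P iff not Q) -> P) nor not P = True nor True = False
not (((P iff not Q) -> P) nor not P) = not False = True
Thus #1 is true.

#2: Parsed as (not P -> Q) and (not (Q iff P) and P)

not P = not False = True
not P -> Q = True -> False = False
Q iff P = False iff False = True
not (Q iff P) = not True = False
not (Q iff P) and P = False and False = False
(not P -> Q) and (not (Q iff P) and P) = False and False = False
Thus #2 is false.

Count: 1.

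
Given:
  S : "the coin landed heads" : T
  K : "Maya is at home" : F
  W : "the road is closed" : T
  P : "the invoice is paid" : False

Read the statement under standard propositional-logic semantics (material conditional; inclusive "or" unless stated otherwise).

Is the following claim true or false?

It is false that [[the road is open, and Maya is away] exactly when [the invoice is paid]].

Formalization: ~((~W & ~K) <-> P)

~W = ~T = F
~K = ~F = T
~W & ~K = F & T = F
(~W & ~K) <-> P = F <-> F = T
~((~W & ~K) <-> P) = ~T = F

false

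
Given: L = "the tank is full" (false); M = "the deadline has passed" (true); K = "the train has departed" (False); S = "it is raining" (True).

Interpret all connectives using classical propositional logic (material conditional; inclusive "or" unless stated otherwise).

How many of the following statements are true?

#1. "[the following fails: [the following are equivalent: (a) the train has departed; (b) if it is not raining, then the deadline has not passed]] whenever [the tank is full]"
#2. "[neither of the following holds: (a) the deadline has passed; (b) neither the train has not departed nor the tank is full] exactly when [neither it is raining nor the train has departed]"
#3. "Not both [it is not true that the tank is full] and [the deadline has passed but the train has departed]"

3

#1: Formalization: L -> not (K iff (not S -> not M))

not S = not True = False
not M = not True = False
not S -> not M = False -> False = True
K iff (not S -> not M) = False iff True = False
not (K iff (not S -> not M)) = not False = True
L -> not (K iff (not S -> not M)) = False -> True = True
Thus #1 is true.

#2: Parsed as (M nor (not K nor L)) iff (S nor K)

not K = not False = True
not K nor L = True nor False = False
M nor (not K nor L) = True nor False = False
S nor K = True nor False = False
(M nor (not K nor L)) iff (S nor K) = False iff False = True
Thus #2 is true.

#3: Parsed as not L nand (M and K)

not L = not False = True
M and K = True and False = False
not L nand (M and K) = True nand False = True
Thus #3 is true.

3 of the 3 statements are true.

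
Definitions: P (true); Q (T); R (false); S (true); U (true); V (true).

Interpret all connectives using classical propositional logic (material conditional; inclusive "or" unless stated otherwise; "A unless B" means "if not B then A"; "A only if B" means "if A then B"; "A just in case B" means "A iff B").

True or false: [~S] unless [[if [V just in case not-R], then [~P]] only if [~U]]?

True

In symbols: not S or (((V iff not R) -> not P) -> not U)

not S = not True = False
not R = not False = True
V iff not R = True iff True = True
not P = not True = False
(V iff not R) -> not P = True -> False = False
not U = not True = False
((V iff not R) -> not P) -> not U = False -> False = True
not S or (((V iff not R) -> not P) -> not U) = False or True = True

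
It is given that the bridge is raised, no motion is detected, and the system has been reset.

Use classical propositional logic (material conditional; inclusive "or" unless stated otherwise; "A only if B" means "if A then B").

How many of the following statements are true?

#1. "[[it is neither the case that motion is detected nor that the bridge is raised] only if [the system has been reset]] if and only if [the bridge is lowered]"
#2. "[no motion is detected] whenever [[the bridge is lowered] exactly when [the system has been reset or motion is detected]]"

1

Let Q = "motion is detected" (F), P = "the bridge is raised" (T), R = "the system has been reset" (T).

#1: Parsed as ((Q ↓ P) → R) ↔ ¬P

Q ↓ P = F ↓ T = F
(Q ↓ P) → R = F → T = T
¬P = ¬T = F
((Q ↓ P) → R) ↔ ¬P = T ↔ F = F
So #1 is false.

#2: In symbols: (¬P ↔ (R ∨ Q)) → ¬Q

¬P = ¬T = F
R ∨ Q = T ∨ F = T
¬P ↔ (R ∨ Q) = F ↔ T = F
¬Q = ¬F = T
(¬P ↔ (R ∨ Q)) → ¬Q = F → T = T
Hence #2 is true.

True statements: 1.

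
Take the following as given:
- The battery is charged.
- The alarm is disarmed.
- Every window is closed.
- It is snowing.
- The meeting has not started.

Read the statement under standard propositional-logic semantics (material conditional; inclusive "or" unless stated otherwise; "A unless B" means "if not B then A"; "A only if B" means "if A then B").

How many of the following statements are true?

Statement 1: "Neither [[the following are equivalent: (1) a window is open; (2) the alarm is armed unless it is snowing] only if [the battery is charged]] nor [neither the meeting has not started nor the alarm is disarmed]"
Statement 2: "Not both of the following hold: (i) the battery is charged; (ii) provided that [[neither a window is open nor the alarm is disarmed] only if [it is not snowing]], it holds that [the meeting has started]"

1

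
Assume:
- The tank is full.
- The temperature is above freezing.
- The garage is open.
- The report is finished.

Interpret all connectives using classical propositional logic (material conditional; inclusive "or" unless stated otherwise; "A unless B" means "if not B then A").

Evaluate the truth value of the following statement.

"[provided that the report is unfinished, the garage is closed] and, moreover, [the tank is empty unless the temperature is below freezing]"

Let S = "the report is finished" (T), R = "the garage is closed" (F), P = "the tank is full" (T), Q = "the temperature is below freezing" (F).
Parsed as (~S -> R) & (~P | Q)

~S = ~T = F
~S -> R = F -> F = T
~P = ~T = F
~P | Q = F | F = F
(~S -> R) & (~P | Q) = T & F = F

False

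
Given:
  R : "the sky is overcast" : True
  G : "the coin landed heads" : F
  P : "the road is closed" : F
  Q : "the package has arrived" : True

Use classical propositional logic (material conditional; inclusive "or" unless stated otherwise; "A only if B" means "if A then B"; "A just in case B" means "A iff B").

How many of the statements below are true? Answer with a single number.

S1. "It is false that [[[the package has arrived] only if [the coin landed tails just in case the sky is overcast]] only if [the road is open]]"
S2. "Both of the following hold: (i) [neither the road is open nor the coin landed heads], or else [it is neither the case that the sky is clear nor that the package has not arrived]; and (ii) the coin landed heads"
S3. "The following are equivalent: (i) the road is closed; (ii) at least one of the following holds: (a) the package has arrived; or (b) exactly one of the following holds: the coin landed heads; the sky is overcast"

0

S1: In symbols: ¬((Q → (¬G ↔ R)) → ¬P)

¬G = ¬F = T
¬G ↔ R = T ↔ T = T
Q → (¬G ↔ R) = T → T = T
¬P = ¬F = T
(Q → (¬G ↔ R)) → ¬P = T → T = T
¬((Q → (¬G ↔ R)) → ¬P) = ¬T = F
Hence S1 is false.

S2: Parsed as ((¬P ↓ G) ∨ (¬R ↓ ¬Q)) ∧ G

¬P = ¬F = T
¬P ↓ G = T ↓ F = F
¬R = ¬T = F
¬Q = ¬T = F
¬R ↓ ¬Q = F ↓ F = T
(¬P ↓ G) ∨ (¬R ↓ ¬Q) = F ∨ T = T
((¬P ↓ G) ∨ (¬R ↓ ¬Q)) ∧ G = T ∧ F = F
Hence S2 is false.

S3: Parsed as P ↔ (Q ∨ (G ⊕ R))

G ⊕ R = F ⊕ T = T
Q ∨ (G ⊕ R) = T ∨ T = T
P ↔ (Q ∨ (G ⊕ R)) = F ↔ T = F
Thus S3 is false.

True statements: 0 (none).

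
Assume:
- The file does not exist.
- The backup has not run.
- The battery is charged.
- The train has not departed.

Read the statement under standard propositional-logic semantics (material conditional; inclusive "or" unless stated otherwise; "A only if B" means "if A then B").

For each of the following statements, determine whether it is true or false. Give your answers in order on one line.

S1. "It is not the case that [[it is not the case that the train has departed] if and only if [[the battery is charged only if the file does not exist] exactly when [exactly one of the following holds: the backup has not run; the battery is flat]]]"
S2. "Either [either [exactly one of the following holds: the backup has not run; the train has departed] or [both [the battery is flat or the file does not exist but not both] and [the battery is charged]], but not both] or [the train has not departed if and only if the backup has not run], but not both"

Let S = "the train has departed" (F), R = "the battery is charged" (T), P = "the file exists" (F), Q = "the backup has run" (F).

S1: Formalization: ¬(¬S ↔ ((R → ¬P) ↔ (¬Q ⊕ ¬R)))

¬S = ¬F = T
¬P = ¬F = T
R → ¬P = T → T = T
¬Q = ¬F = T
¬R = ¬T = F
¬Q ⊕ ¬R = T ⊕ F = T
(R → ¬P) ↔ (¬Q ⊕ ¬R) = T ↔ T = T
¬S ↔ ((R → ¬P) ↔ (¬Q ⊕ ¬R)) = T ↔ T = T
¬(¬S ↔ ((R → ¬P) ↔ (¬Q ⊕ ¬R))) = ¬T = F
So S1 is false.

S2: Parsed as ((¬Q ⊕ S) ⊕ ((¬R ⊕ ¬P) ∧ R)) ⊕ (¬S ↔ ¬Q)

¬Q = ¬F = T
¬Q ⊕ S = T ⊕ F = T
¬R = ¬T = F
¬P = ¬F = T
¬R ⊕ ¬P = F ⊕ T = T
(¬R ⊕ ¬P) ∧ R = T ∧ T = T
(¬Q ⊕ S) ⊕ ((¬R ⊕ ¬P) ∧ R) = T ⊕ T = F
¬S = ¬F = T
¬Q = ¬F = T
¬S ↔ ¬Q = T ↔ T = T
((¬Q ⊕ S) ⊕ ((¬R ⊕ ¬P) ∧ R)) ⊕ (¬S ↔ ¬Q) = F ⊕ T = T
Hence S2 is true.

S1 false / S2 true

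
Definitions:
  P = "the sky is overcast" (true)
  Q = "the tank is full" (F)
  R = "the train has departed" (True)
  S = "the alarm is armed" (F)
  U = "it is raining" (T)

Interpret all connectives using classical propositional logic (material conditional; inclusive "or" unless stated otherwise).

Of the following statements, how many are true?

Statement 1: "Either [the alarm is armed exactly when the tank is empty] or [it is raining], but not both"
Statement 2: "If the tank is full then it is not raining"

Statement 1: Formalization: (S <-> ~Q) xor U

~Q = ~F = T
S <-> ~Q = F <-> T = F
(S <-> ~Q) xor U = F xor T = T
Hence Statement 1 is true.

Statement 2: This is Q -> ~U.

~U = ~T = F
Q -> ~U = F -> F = T
So Statement 2 is true.

2 of the 2 statements are true (Statement 1, Statement 2).

2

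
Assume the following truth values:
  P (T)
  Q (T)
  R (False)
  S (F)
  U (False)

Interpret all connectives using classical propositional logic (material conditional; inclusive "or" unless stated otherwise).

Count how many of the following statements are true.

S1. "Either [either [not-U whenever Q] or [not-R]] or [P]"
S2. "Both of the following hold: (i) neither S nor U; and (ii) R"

1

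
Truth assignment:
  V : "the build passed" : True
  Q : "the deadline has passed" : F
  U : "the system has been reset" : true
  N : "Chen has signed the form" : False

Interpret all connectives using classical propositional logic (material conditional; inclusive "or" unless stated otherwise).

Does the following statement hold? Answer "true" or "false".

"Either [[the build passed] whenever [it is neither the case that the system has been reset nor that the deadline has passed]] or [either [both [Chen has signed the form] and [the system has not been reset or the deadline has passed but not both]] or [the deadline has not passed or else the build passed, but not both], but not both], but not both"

True

Formalization: ((U ↓ Q) → V) ⊕ ((N ∧ (¬U ⊕ Q)) ⊕ (¬Q ⊕ V))

U ↓ Q = T ↓ F = F
(U ↓ Q) → V = F → T = T
¬U = ¬T = F
¬U ⊕ Q = F ⊕ F = F
N ∧ (¬U ⊕ Q) = F ∧ F = F
¬Q = ¬F = T
¬Q ⊕ V = T ⊕ T = F
(N ∧ (¬U ⊕ Q)) ⊕ (¬Q ⊕ V) = F ⊕ F = F
((U ↓ Q) → V) ⊕ ((N ∧ (¬U ⊕ Q)) ⊕ (¬Q ⊕ V)) = T ⊕ F = T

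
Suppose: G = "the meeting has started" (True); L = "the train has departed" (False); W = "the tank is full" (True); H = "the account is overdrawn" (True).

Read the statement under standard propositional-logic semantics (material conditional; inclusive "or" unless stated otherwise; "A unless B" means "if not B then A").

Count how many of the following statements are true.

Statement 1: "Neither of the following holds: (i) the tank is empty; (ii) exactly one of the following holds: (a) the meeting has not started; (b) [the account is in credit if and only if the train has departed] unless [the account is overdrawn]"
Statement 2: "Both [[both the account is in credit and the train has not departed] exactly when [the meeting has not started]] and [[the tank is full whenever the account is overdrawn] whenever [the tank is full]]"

1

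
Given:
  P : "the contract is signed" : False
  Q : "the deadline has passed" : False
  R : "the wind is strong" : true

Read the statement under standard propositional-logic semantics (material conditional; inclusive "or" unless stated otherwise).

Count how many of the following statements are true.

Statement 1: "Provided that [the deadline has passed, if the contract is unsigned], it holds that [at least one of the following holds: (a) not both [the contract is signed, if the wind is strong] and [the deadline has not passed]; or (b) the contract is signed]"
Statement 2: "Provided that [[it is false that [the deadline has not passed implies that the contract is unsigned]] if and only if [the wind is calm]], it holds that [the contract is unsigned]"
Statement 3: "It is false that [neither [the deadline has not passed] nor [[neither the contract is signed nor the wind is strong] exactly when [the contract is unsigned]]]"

Statement 1: Formalization: (not P -> Q) -> (((R -> P) nand not Q) or P)

not P = not False = True
not P -> Q = True -> False = False
R -> P = True -> False = False
not Q = not False = True
(R -> P) nand not Q = False nand True = True
((R -> P) nand not Q) or P = True or False = True
(not P -> Q) -> (((R -> P) nand not Q) or P) = False -> True = True
Hence Statement 1 is true.

Statement 2: Formalization: (not (not Q -> not P) iff not R) -> not P

not Q = not False = True
not P = not False = True
not Q -> not P = True -> True = True
not (not Q -> not P) = not True = False
not R = not True = False
not (not Q -> not P) iff not R = False iff False = True
not P = not False = True
(not (not Q -> not P) iff not R) -> not P = True -> True = True
Hence Statement 2 is true.

Statement 3: This is not (not Q nor ((P nor R) iff not P)).

not Q = not False = True
P nor R = False nor True = False
not P = not False = True
(P nor R) iff not P = False iff True = False
not Q nor ((P nor R) iff not P) = True nor False = False
not (not Q nor ((P nor R) iff not P)) = not False = True
Thus Statement 3 is true.

Count: 3.

3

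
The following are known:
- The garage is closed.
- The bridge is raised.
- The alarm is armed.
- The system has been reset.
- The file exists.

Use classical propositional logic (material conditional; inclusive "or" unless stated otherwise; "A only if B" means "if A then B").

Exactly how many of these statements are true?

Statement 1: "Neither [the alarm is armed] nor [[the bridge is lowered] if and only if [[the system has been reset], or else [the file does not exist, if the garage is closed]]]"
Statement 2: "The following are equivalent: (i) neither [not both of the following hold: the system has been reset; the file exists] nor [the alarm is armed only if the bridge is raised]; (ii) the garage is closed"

0

Let R = "the alarm is armed" (T), Q = "the bridge is raised" (T), S = "the system has been reset" (T), P = "the garage is closed" (T), U = "the file exists" (T).

Statement 1: This is R nor (~Q <-> (S | (P -> ~U))).

~Q = ~T = F
~U = ~T = F
P -> ~U = T -> F = F
S | (P -> ~U) = T | F = T
~Q <-> (S | (P -> ~U)) = F <-> T = F
R nor (~Q <-> (S | (P -> ~U))) = T nor F = F
Hence Statement 1 is false.

Statement 2: In symbols: ((S nand U) nor (R -> Q)) <-> P

S nand U = T nand T = F
R -> Q = T -> T = T
(S nand U) nor (R -> Q) = F nor T = F
((S nand U) nor (R -> Q)) <-> P = F <-> T = F
Thus Statement 2 is false.

True statements: 0 (none).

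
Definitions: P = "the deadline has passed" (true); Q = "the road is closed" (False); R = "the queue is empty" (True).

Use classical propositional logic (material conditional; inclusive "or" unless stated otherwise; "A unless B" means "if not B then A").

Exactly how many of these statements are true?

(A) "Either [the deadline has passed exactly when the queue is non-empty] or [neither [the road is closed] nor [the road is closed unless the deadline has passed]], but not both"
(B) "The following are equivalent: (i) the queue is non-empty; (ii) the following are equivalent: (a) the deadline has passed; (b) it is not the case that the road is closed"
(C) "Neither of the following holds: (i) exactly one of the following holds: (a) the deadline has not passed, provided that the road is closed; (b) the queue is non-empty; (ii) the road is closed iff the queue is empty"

0

(A): This is (P iff not R) xor (Q nor (Q or P)).

not R = not True = False
P iff not R = True iff False = False
Q or P = False or True = True
Q nor (Q or P) = False nor True = False
(P iff not R) xor (Q nor (Q or P)) = False xor False = False
Hence (A) is false.

(B): In symbols: not R iff (P iff not Q)

not R = not True = False
not Q = not False = True
P iff not Q = True iff True = True
not R iff (P iff not Q) = False iff True = False
So (B) is false.

(C): In symbols: ((Q -> not P) xor not R) nor (Q iff R)

not P = not True = False
Q -> not P = False -> False = True
not R = not True = False
(Q -> not P) xor not R = True xor False = True
Q iff R = False iff True = False
((Q -> not P) xor not R) nor (Q iff R) = True nor False = False
Thus (C) is false.

True statements: 0 (none).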